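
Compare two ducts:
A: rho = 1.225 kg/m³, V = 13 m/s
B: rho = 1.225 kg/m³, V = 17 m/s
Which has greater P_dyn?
P_dyn(A) = 0.1035 kPa, P_dyn(B) = 0.177 kPa. Answer: B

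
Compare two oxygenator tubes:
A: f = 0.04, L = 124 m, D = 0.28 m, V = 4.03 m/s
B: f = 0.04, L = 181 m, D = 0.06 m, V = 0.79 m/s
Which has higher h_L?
h_L(A) = 14.66 m, h_L(B) = 3.838 m. Answer: A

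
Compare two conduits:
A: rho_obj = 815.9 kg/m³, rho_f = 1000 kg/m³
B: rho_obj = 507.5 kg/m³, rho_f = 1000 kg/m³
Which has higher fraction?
fraction(A) = 0.8159, fraction(B) = 0.5075. Answer: A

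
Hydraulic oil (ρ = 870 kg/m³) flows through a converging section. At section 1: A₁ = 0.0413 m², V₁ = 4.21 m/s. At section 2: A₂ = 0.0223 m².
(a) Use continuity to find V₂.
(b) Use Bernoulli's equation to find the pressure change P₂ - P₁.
(a) Continuity: A₁V₁=A₂V₂ -> V₂=A₁V₁/A₂=0.0413*4.21/0.0223=7.80 m/s
(b) Bernoulli: P₂-P₁=0.5*rho*(V₁^2-V₂^2)/1000=0.5*870*(4.21^2-7.80^2)/1000=-18.76 kPa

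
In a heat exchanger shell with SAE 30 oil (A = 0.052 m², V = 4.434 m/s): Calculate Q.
Formula: Q = A V
Q = 0.052·4.434·1000 = 230.6 L/s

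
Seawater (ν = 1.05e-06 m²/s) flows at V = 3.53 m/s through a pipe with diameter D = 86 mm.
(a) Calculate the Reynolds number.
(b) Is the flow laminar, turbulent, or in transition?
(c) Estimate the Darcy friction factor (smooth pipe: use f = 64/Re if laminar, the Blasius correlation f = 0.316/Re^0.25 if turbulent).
(a) Re = V·D/ν = 3.53·0.086/1.05e-06 = 289120
(b) Flow regime: turbulent (Re > 4000)
(c) Friction factor: f = 0.316/Re^0.25 = 0.316/289120^0.25 = 0.01363 (Blasius is strictly valid for Re ≲ 1e5; used here as the smooth-pipe estimate the problem specifies)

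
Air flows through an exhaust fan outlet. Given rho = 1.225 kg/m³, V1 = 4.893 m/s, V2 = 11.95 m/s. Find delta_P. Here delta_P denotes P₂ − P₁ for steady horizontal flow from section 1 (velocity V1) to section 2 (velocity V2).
Formula: \Delta P = \frac{1}{2} \rho (V_1^2 - V_2^2)
delta_P = 0.5·1.225·(4.893² − 11.95²)/1000 = -0.0728 kPa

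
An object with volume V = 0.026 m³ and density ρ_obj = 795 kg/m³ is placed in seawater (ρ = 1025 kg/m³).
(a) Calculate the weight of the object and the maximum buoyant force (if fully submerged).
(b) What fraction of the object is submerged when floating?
(a) W=rho_obj*g*V=795*9.81*0.026=202.8 N; F_B(max)=rho*g*V=1025*9.81*0.026=261.4 N
(b) Floating fraction=rho_obj/rho=795/1025=0.776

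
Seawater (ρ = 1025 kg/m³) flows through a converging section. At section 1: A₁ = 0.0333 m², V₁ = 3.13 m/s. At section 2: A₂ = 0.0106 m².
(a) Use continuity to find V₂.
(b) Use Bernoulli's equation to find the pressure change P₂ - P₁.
(a) Continuity: A₁V₁=A₂V₂ -> V₂=A₁V₁/A₂=0.0333*3.13/0.0106=9.83 m/s
(b) Bernoulli: P₂-P₁=0.5*rho*(V₁^2-V₂^2)/1000=0.5*1025*(3.13^2-9.83^2)/1000=-44.5 kPa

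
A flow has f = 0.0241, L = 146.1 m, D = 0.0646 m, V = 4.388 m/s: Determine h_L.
Formula: h_L = f \frac{L}{D} \frac{V^2}{2g}
h_L = 0.0241·(146.1/0.0646)·4.388²/(2·9.81) = 53.49 m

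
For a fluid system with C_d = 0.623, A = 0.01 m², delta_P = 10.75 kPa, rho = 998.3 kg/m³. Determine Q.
Formula: Q = C_d A \sqrt{\frac{2 \Delta P}{\rho}}
Q = 0.623·0.01·√(2·(10.75·1000)/998.3)·1000 = 28.91 L/s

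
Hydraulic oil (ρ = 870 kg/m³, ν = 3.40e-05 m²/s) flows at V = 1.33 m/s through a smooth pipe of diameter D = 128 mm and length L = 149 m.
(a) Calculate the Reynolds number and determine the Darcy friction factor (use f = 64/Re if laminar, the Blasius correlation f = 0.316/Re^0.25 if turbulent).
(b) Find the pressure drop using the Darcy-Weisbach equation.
(a) Re = V·D/ν = 1.33·0.128/3.40e-05 = 5007.1 → turbulent (Re > 4000); f = 0.316/Re^0.25 = 0.316/5007.1^0.25 = 0.037566
(b) Darcy-Weisbach: ΔP = f·(L/D)·½ρV²/1000 = 0.037566·(149/0.128)·½·870·1.33²/1000 = 33.65 kPa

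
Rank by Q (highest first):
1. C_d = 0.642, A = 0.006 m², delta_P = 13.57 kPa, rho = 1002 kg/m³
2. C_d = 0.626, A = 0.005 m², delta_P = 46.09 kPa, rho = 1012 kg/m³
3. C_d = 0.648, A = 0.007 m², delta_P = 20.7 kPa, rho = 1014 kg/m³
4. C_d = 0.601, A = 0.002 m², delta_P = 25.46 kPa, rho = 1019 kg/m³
Case 1: Q = 20.05 L/s
Case 2: Q = 29.87 L/s
Case 3: Q = 28.98 L/s
Case 4: Q = 8.497 L/s
Ranking (highest first): 2, 3, 1, 4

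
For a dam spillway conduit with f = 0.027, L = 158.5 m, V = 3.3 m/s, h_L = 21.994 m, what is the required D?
Formula: h_L = f \frac{L}{D} \frac{V^2}{2g}
Substituting knowns: 21.994 = 0.027·(158.5/D)·3.3²/(2·9.81)
Solving for D: D = 0.027·158.5·3.3²/(2·9.81·21.994) = 0.108 m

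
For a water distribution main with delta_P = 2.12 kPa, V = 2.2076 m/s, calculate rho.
Formula: V = \sqrt{\frac{2 \Delta P}{\rho}}
Substituting knowns: 2.2076 = √(2·(2.12·1000)/rho)
Solving for rho: rho = 2·(2.12·1000)/2.2076² = 870 kg/m³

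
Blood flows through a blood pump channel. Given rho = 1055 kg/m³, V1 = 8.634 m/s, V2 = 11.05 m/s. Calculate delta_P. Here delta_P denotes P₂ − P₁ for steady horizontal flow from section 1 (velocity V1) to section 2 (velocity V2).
Formula: \Delta P = \frac{1}{2} \rho (V_1^2 - V_2^2)
delta_P = 0.5·1055·(8.634² − 11.05²)/1000 = -25.09 kPa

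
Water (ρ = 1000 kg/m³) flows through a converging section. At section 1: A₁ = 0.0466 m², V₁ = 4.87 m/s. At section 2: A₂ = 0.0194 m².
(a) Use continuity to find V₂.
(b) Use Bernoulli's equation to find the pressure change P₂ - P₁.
(a) Continuity: A₁V₁=A₂V₂ -> V₂=A₁V₁/A₂=0.0466*4.87/0.0194=11.70 m/s
(b) Bernoulli: P₂-P₁=0.5*rho*(V₁^2-V₂^2)/1000=0.5*1000*(4.87^2-11.70^2)/1000=-56.59 kPa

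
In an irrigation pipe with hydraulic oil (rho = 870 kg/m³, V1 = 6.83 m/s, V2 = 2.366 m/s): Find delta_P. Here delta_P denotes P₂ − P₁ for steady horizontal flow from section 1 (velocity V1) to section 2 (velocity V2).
Formula: \Delta P = \frac{1}{2} \rho (V_1^2 - V_2^2)
delta_P = 0.5·870·(6.83² − 2.366²)/1000 = 17.86 kPa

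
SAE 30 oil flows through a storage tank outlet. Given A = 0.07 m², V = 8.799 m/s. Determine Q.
Formula: Q = A V
Q = 0.07·8.799·1000 = 615.9 L/s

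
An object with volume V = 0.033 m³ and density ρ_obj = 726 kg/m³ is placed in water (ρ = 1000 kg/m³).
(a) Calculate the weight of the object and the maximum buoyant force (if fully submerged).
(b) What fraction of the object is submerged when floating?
(a) W=rho_obj*g*V=726*9.81*0.033=235.0 N; F_B(max)=rho*g*V=1000*9.81*0.033=323.7 N
(b) Floating fraction=rho_obj/rho=726/1000=0.726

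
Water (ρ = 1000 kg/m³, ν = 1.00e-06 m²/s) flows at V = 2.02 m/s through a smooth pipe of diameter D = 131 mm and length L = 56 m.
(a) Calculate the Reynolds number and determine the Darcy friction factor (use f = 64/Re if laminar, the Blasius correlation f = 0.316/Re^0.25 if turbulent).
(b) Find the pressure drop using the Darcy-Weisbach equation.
(a) Re = V·D/ν = 2.02·0.131/1.00e-06 = 264620 → turbulent (Re > 4000); f = 0.316/Re^0.25 = 0.316/264620^0.25 = 0.013933 (Blasius is strictly valid for Re ≲ 1e5; used here as the smooth-pipe estimate the problem specifies)
(b) Darcy-Weisbach: ΔP = f·(L/D)·½ρV²/1000 = 0.013933·(56/0.131)·½·1000·2.02²/1000 = 12.15 kPa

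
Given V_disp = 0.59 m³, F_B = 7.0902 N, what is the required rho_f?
Formula: F_B = \rho_f g V_{disp}
Substituting knowns: 7.0902 = rho_f·9.81·0.59
Solving for rho_f: rho_f = 7.0902/(9.81·0.59) = 1.225 kg/m³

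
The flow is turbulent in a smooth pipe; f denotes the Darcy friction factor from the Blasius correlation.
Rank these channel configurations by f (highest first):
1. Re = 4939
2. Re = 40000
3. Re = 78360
Case 1: f = 0.03769
Case 2: f = 0.02234
Case 3: f = 0.01889
Ranking (highest first): 1, 2, 3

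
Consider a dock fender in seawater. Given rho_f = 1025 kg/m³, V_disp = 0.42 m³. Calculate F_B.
Formula: F_B = \rho_f g V_{disp}
F_B = 1025·9.81·0.42 = 4223 N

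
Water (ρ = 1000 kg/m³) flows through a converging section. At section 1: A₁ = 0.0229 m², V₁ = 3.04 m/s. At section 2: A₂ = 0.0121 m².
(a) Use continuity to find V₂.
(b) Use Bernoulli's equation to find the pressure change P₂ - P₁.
(a) Continuity: A₁V₁=A₂V₂ -> V₂=A₁V₁/A₂=0.0229*3.04/0.0121=5.75 m/s
(b) Bernoulli: P₂-P₁=0.5*rho*(V₁^2-V₂^2)/1000=0.5*1000*(3.04^2-5.75^2)/1000=-11.91 kPa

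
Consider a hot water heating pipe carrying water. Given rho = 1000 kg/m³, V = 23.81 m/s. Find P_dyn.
Formula: P_{dyn} = \frac{1}{2} \rho V^2
P_dyn = 0.5·1000·23.81²/1000 = 283.5 kPa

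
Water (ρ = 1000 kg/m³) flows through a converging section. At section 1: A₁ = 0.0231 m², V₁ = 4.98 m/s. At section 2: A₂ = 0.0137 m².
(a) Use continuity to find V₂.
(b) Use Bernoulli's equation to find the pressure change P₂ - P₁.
(a) Continuity: A₁V₁=A₂V₂ -> V₂=A₁V₁/A₂=0.0231*4.98/0.0137=8.40 m/s
(b) Bernoulli: P₂-P₁=0.5*rho*(V₁^2-V₂^2)/1000=0.5*1000*(4.98^2-8.40^2)/1000=-22.88 kPa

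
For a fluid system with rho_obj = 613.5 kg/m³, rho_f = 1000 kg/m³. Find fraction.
Formula: f_{sub} = \frac{\rho_{obj}}{\rho_f}
fraction = 613.5/1000 = 0.6135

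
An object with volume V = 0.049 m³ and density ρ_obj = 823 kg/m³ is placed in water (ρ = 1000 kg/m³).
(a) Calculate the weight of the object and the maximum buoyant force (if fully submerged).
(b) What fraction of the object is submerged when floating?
(a) W=rho_obj*g*V=823*9.81*0.049=395.6 N; F_B(max)=rho*g*V=1000*9.81*0.049=480.7 N
(b) Floating fraction=rho_obj/rho=823/1000=0.823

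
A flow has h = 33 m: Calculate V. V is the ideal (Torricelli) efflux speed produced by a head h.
Formula: V = \sqrt{2 g h}
V = √(2·9.81·33) = 25.45 m/s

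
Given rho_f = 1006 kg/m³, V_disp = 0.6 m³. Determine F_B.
Formula: F_B = \rho_f g V_{disp}
F_B = 1006·9.81·0.6 = 5921 N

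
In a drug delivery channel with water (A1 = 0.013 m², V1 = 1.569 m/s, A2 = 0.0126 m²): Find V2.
Formula: V_2 = \frac{A_1 V_1}{A_2}
V2 = 0.013·1.569/0.0126 = 1.619 m/s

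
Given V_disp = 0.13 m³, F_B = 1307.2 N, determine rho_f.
Formula: F_B = \rho_f g V_{disp}
Substituting knowns: 1307.2 = rho_f·9.81·0.13
Solving for rho_f: rho_f = 1307.2/(9.81·0.13) = 1025 kg/m³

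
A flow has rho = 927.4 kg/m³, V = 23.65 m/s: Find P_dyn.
Formula: P_{dyn} = \frac{1}{2} \rho V^2
P_dyn = 0.5·927.4·23.65²/1000 = 259.4 kPa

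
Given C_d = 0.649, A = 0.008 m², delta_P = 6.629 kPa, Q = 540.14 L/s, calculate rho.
Formula: Q = C_d A \sqrt{\frac{2 \Delta P}{\rho}}
Substituting knowns: 540.14 = 0.649·0.008·√(2·(6.629·1000)/rho)·1000
Solving for rho: rho = 2·(6.629·1000)/((540.14/1000)/(0.649·0.008))² = 1.225 kg/m³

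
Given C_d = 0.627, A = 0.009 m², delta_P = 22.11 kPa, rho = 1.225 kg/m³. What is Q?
Formula: Q = C_d A \sqrt{\frac{2 \Delta P}{\rho}}
Q = 0.627·0.009·√(2·(22.11·1000)/1.225)·1000 = 1072 L/s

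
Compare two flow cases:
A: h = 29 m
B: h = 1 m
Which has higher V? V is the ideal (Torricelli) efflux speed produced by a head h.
V(A) = 23.85 m/s, V(B) = 4.429 m/s. Answer: A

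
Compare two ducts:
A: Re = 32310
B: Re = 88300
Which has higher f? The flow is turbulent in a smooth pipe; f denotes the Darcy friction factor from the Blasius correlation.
f(A) = 0.02357, f(B) = 0.01833. Answer: A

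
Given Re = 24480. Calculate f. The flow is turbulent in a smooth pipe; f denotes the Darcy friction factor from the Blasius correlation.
Formula: f = \frac{0.316}{Re^{0.25}}
f = 0.316/24480^0.25 = 0.02526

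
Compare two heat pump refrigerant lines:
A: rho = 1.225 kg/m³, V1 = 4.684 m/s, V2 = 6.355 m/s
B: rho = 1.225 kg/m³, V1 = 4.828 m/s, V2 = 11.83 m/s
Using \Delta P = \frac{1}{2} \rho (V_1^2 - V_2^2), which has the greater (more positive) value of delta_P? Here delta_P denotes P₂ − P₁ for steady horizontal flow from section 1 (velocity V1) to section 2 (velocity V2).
delta_P(A) = -0.0113 kPa, delta_P(B) = -0.07144 kPa. Answer: A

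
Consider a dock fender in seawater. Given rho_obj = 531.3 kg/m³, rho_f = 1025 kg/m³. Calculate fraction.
Formula: f_{sub} = \frac{\rho_{obj}}{\rho_f}
fraction = 531.3/1025 = 0.5183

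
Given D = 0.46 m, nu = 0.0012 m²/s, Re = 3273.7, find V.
Formula: Re = \frac{V D}{\nu}
Substituting knowns: 3273.7 = V·0.46/0.0012
Solving for V: V = 3273.7·0.0012/0.46 = 8.54 m/s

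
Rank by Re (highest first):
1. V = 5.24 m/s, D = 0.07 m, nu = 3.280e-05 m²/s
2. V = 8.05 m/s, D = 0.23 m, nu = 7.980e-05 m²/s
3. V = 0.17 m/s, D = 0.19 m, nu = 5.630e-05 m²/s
Case 1: Re = 11183
Case 2: Re = 23202
Case 3: Re = 573.7
Ranking (highest first): 2, 1, 3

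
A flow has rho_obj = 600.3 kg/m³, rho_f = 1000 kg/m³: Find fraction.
Formula: f_{sub} = \frac{\rho_{obj}}{\rho_f}
fraction = 600.3/1000 = 0.6003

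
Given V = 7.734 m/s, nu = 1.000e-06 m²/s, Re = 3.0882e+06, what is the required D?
Formula: Re = \frac{V D}{\nu}
Substituting knowns: 3.0882e+06 = 7.734·D/1.000e-06
Solving for D: D = 3.0882e+06·1.000e-06/7.734 = 0.3993 m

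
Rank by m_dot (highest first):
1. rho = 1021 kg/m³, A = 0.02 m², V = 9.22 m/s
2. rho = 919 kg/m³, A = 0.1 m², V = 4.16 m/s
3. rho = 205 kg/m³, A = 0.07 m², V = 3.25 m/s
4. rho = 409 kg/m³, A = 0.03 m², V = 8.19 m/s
Case 1: m_dot = 188.3 kg/s
Case 2: m_dot = 382.3 kg/s
Case 3: m_dot = 46.64 kg/s
Case 4: m_dot = 100.5 kg/s
Ranking (highest first): 2, 1, 4, 3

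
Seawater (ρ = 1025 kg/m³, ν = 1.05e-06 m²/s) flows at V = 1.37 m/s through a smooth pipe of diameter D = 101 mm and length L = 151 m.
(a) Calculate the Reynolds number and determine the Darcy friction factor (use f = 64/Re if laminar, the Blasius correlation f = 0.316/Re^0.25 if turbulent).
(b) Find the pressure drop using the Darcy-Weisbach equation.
(a) Re = V·D/ν = 1.37·0.101/1.05e-06 = 131780 → turbulent (Re > 4000); f = 0.316/Re^0.25 = 0.316/131780^0.25 = 0.016585 (Blasius is strictly valid for Re ≲ 1e5; used here as the smooth-pipe estimate the problem specifies)
(b) Darcy-Weisbach: ΔP = f·(L/D)·½ρV²/1000 = 0.016585·(151/0.101)·½·1025·1.37²/1000 = 23.85 kPa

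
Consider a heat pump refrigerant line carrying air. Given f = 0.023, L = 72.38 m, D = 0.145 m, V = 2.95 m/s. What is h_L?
Formula: h_L = f \frac{L}{D} \frac{V^2}{2g}
h_L = 0.023·(72.38/0.145)·2.95²/(2·9.81) = 5.092 m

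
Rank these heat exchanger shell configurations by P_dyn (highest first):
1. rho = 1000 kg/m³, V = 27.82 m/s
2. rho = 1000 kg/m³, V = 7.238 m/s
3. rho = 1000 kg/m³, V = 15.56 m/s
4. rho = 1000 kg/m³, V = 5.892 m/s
Case 1: P_dyn = 387 kPa
Case 2: P_dyn = 26.19 kPa
Case 3: P_dyn = 121.1 kPa
Case 4: P_dyn = 17.36 kPa
Ranking (highest first): 1, 3, 2, 4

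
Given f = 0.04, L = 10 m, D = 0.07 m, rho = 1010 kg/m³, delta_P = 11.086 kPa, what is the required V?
Formula: \Delta P = f \frac{L}{D} \frac{\rho V^2}{2}
Substituting knowns: 11.086 = 0.04·(10/0.07)·0.5·1010·V²/1000
Solving for V: V = √((11.086·1000)/(0.04·(10/0.07)·0.5·1010)) = 1.96 m/s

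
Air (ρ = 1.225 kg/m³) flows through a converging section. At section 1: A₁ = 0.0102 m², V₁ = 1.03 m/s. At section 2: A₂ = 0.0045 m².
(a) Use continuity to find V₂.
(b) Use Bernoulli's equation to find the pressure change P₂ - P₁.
(a) Continuity: A₁V₁=A₂V₂ -> V₂=A₁V₁/A₂=0.0102*1.03/0.0045=2.33 m/s
(b) Bernoulli: P₂-P₁=0.5*rho*(V₁^2-V₂^2)/1000=0.5*1.225*(1.03^2-2.33^2)/1000=-0.002675 kPa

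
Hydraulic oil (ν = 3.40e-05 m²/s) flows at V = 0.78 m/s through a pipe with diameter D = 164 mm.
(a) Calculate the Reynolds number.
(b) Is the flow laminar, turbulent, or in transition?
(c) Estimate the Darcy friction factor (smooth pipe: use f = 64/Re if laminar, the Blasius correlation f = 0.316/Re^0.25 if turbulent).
(a) Re = V·D/ν = 0.78·0.164/3.40e-05 = 3762.4
(b) Flow regime: transition (2300 ≤ Re ≤ 4000)
(c) Friction factor: f ≈ 0.04 (transitional regime, no simple correlation)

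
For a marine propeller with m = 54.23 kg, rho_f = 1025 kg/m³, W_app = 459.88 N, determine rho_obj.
Formula: W_{app} = mg\left(1 - \frac{\rho_f}{\rho_{obj}}\right)
Substituting knowns: 459.88 = 54.23·9.81·(1 − 1025/rho_obj)
Solving for rho_obj: rho_obj = 1025/(1 − 459.88/(54.23·9.81)) = 7561 kg/m³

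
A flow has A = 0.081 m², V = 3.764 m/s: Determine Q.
Formula: Q = A V
Q = 0.081·3.764·1000 = 304.9 L/s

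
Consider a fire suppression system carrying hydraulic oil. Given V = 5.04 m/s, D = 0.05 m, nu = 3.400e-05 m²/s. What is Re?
Formula: Re = \frac{V D}{\nu}
Re = 5.04·0.05/3.400e-05 = 7412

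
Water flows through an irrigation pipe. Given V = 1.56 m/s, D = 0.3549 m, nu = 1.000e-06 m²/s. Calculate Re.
Formula: Re = \frac{V D}{\nu}
Re = 1.56·0.3549/1.000e-06 = 553644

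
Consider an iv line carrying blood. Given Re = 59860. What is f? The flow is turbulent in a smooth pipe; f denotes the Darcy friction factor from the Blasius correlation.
Formula: f = \frac{0.316}{Re^{0.25}}
f = 0.316/59860^0.25 = 0.0202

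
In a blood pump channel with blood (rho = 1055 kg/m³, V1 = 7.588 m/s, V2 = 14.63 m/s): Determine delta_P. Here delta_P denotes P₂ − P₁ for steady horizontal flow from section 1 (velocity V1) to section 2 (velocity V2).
Formula: \Delta P = \frac{1}{2} \rho (V_1^2 - V_2^2)
delta_P = 0.5·1055·(7.588² − 14.63²)/1000 = -82.53 kPa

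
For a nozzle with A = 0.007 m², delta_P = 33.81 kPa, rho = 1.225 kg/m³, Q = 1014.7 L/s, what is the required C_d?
Formula: Q = C_d A \sqrt{\frac{2 \Delta P}{\rho}}
Substituting knowns: 1014.7 = C_d·0.007·√(2·(33.81·1000)/1.225)·1000
Solving for C_d: C_d = (1014.7/1000)/(0.007·√(2·(33.81·1000)/1.225)) = 0.617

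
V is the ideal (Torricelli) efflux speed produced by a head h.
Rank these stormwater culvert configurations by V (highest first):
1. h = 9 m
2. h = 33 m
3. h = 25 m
Case 1: V = 13.29 m/s
Case 2: V = 25.45 m/s
Case 3: V = 22.15 m/s
Ranking (highest first): 2, 3, 1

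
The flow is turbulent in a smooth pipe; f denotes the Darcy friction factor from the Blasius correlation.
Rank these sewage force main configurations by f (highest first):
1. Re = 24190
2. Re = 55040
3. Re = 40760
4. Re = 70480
Case 1: f = 0.02534
Case 2: f = 0.02063
Case 3: f = 0.02224
Case 4: f = 0.01939
Ranking (highest first): 1, 3, 2, 4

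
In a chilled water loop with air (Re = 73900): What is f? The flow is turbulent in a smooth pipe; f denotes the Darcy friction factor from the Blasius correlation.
Formula: f = \frac{0.316}{Re^{0.25}}
f = 0.316/73900^0.25 = 0.01917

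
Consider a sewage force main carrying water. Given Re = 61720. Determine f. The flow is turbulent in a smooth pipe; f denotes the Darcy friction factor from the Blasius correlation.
Formula: f = \frac{0.316}{Re^{0.25}}
f = 0.316/61720^0.25 = 0.02005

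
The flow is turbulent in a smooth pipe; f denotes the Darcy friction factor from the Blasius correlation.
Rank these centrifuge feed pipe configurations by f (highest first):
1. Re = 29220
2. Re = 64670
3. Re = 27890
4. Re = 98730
Case 1: f = 0.02417
Case 2: f = 0.01982
Case 3: f = 0.02445
Case 4: f = 0.01783
Ranking (highest first): 3, 1, 2, 4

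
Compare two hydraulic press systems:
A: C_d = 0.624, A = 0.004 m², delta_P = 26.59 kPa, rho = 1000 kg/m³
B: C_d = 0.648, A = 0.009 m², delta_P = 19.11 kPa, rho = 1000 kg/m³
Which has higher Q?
Q(A) = 18.2 L/s, Q(B) = 36.05 L/s. Answer: B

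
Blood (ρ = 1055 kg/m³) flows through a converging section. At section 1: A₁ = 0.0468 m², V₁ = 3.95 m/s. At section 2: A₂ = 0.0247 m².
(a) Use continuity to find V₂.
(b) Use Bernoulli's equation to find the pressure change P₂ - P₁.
(a) Continuity: A₁V₁=A₂V₂ -> V₂=A₁V₁/A₂=0.0468*3.95/0.0247=7.48 m/s
(b) Bernoulli: P₂-P₁=0.5*rho*(V₁^2-V₂^2)/1000=0.5*1055*(3.95^2-7.48^2)/1000=-21.28 kPa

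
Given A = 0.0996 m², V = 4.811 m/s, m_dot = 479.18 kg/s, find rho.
Formula: \dot{m} = \rho A V
Substituting knowns: 479.18 = rho·0.0996·4.811
Solving for rho: rho = 479.18/(0.0996·4.811) = 1000 kg/m³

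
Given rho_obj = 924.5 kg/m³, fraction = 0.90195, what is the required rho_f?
Formula: f_{sub} = \frac{\rho_{obj}}{\rho_f}
Substituting knowns: 0.90195 = 924.5/rho_f
Solving for rho_f: rho_f = 924.5/0.90195 = 1025 kg/m³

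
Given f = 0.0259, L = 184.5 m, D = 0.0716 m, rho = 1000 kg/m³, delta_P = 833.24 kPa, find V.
Formula: \Delta P = f \frac{L}{D} \frac{\rho V^2}{2}
Substituting knowns: 833.24 = 0.0259·(184.5/0.0716)·0.5·1000·V²/1000
Solving for V: V = √((833.24·1000)/(0.0259·(184.5/0.0716)·0.5·1000)) = 4.997 m/s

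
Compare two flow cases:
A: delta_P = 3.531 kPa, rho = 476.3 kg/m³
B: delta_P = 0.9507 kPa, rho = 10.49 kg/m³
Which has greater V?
V(A) = 3.851 m/s, V(B) = 13.46 m/s. Answer: B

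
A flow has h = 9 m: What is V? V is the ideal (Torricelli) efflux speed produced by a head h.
Formula: V = \sqrt{2 g h}
V = √(2·9.81·9) = 13.29 m/s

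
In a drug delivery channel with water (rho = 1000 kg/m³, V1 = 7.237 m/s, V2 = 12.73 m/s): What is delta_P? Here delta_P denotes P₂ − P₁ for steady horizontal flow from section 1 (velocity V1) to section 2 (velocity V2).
Formula: \Delta P = \frac{1}{2} \rho (V_1^2 - V_2^2)
delta_P = 0.5·1000·(7.237² − 12.73²)/1000 = -54.84 kPa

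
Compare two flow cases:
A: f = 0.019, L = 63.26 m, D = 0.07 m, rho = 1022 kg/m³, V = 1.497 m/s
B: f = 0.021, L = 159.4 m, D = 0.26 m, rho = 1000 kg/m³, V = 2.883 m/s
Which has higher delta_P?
delta_P(A) = 19.66 kPa, delta_P(B) = 53.5 kPa. Answer: B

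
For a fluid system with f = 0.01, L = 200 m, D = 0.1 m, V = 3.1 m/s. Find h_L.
Formula: h_L = f \frac{L}{D} \frac{V^2}{2g}
h_L = 0.01·(200/0.1)·3.1²/(2·9.81) = 9.796 m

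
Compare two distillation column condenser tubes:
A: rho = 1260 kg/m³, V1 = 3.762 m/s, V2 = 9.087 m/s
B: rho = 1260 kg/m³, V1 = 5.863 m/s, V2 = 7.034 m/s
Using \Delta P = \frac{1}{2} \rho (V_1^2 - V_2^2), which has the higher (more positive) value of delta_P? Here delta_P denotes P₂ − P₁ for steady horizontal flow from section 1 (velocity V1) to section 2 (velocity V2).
delta_P(A) = -43.11 kPa, delta_P(B) = -9.515 kPa. Answer: B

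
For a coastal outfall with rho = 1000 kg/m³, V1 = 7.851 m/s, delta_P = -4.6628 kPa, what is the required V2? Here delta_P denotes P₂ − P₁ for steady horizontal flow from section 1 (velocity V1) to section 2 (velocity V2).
Formula: \Delta P = \frac{1}{2} \rho (V_1^2 - V_2^2)
Substituting knowns: -4.6628 = 0.5·1000·(7.851² − V2²)/1000
Solving for V2: V2 = √(7.851² − 2·(-4.6628·1000)/1000) = 8.424 m/s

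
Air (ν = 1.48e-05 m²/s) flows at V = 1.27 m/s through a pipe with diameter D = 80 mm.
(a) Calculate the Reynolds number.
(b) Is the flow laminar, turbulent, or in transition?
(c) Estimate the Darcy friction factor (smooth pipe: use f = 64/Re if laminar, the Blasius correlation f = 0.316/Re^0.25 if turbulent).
(a) Re = V·D/ν = 1.27·0.08/1.48e-05 = 6864.9
(b) Flow regime: turbulent (Re > 4000)
(c) Friction factor: f = 0.316/Re^0.25 = 0.316/6864.9^0.25 = 0.03472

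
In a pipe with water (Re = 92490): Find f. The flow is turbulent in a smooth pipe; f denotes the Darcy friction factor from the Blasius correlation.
Formula: f = \frac{0.316}{Re^{0.25}}
f = 0.316/92490^0.25 = 0.01812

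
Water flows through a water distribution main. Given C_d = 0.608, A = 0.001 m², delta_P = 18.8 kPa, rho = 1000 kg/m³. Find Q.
Formula: Q = C_d A \sqrt{\frac{2 \Delta P}{\rho}}
Q = 0.608·0.001·√(2·(18.8·1000)/1000)·1000 = 3.728 L/s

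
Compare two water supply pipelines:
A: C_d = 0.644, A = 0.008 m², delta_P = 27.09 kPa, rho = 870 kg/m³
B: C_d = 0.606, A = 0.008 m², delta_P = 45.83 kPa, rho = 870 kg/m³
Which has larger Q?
Q(A) = 40.66 L/s, Q(B) = 49.76 L/s. Answer: B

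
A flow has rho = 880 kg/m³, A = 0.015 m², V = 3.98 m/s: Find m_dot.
Formula: \dot{m} = \rho A V
m_dot = 880·0.015·3.98 = 52.54 kg/s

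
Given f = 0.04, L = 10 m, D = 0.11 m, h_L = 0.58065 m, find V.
Formula: h_L = f \frac{L}{D} \frac{V^2}{2g}
Substituting knowns: 0.58065 = 0.04·(10/0.11)·V²/(2·9.81)
Solving for V: V = √(0.58065·2·9.81/(0.04·(10/0.11))) = 1.77 m/s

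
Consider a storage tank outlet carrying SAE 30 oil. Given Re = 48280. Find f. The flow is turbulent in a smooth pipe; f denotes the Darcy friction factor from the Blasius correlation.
Formula: f = \frac{0.316}{Re^{0.25}}
f = 0.316/48280^0.25 = 0.02132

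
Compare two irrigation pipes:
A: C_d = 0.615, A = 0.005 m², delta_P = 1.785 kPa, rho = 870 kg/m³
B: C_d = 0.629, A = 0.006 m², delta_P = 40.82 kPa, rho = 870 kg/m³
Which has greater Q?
Q(A) = 6.229 L/s, Q(B) = 36.56 L/s. Answer: B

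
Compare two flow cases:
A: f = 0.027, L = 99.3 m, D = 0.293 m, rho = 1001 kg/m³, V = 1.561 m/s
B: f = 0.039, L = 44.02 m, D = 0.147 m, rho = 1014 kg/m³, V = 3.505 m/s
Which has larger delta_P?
delta_P(A) = 11.16 kPa, delta_P(B) = 72.74 kPa. Answer: B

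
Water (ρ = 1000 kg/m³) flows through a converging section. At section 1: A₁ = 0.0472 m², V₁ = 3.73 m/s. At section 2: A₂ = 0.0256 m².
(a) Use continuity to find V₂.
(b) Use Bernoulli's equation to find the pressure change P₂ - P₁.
(a) Continuity: A₁V₁=A₂V₂ -> V₂=A₁V₁/A₂=0.0472*3.73/0.0256=6.88 m/s
(b) Bernoulli: P₂-P₁=0.5*rho*(V₁^2-V₂^2)/1000=0.5*1000*(3.73^2-6.88^2)/1000=-16.71 kPa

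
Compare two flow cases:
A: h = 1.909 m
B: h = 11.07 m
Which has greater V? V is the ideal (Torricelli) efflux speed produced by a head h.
V(A) = 6.12 m/s, V(B) = 14.74 m/s. Answer: B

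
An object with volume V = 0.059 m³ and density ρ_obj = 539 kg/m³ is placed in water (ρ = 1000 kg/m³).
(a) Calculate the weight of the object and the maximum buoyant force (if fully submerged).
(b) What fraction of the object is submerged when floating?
(a) W=rho_obj*g*V=539*9.81*0.059=312.0 N; F_B(max)=rho*g*V=1000*9.81*0.059=578.8 N
(b) Floating fraction=rho_obj/rho=539/1000=0.539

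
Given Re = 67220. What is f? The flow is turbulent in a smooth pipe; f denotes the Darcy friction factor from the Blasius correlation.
Formula: f = \frac{0.316}{Re^{0.25}}
f = 0.316/67220^0.25 = 0.01963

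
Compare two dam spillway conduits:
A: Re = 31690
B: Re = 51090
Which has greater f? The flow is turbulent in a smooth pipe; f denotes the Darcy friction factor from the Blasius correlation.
f(A) = 0.02368, f(B) = 0.02102. Answer: A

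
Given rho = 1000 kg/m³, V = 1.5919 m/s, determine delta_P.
Formula: V = \sqrt{\frac{2 \Delta P}{\rho}}
Substituting knowns: 1.5919 = √(2·(delta_P·1000)/1000)
Solving for delta_P: delta_P = 1.5919²·1000/2/1000 = 1.267 kPa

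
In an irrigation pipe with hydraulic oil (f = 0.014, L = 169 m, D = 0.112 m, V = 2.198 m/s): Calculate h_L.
Formula: h_L = f \frac{L}{D} \frac{V^2}{2g}
h_L = 0.014·(169/0.112)·2.198²/(2·9.81) = 5.202 m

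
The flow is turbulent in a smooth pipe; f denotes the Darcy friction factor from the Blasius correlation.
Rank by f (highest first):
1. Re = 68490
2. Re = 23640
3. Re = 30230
Case 1: f = 0.01953
Case 2: f = 0.02548
Case 3: f = 0.02397
Ranking (highest first): 2, 3, 1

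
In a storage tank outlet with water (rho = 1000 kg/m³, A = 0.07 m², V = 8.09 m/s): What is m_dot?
Formula: \dot{m} = \rho A V
m_dot = 1000·0.07·8.09 = 566.3 kg/s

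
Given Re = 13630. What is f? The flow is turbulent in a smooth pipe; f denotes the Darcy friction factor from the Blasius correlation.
Formula: f = \frac{0.316}{Re^{0.25}}
f = 0.316/13630^0.25 = 0.02925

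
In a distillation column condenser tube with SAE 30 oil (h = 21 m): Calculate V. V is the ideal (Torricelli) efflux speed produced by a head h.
Formula: V = \sqrt{2 g h}
V = √(2·9.81·21) = 20.3 m/s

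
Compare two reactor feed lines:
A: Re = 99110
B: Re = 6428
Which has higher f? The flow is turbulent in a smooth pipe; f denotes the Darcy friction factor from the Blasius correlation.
f(A) = 0.01781, f(B) = 0.03529. Answer: B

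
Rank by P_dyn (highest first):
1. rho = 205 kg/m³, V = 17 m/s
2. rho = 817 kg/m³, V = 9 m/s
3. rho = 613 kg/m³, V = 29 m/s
Case 1: P_dyn = 29.62 kPa
Case 2: P_dyn = 33.09 kPa
Case 3: P_dyn = 257.8 kPa
Ranking (highest first): 3, 2, 1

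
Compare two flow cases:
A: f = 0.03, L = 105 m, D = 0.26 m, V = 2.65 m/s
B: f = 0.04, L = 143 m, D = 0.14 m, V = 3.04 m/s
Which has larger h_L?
h_L(A) = 4.336 m, h_L(B) = 19.24 m. Answer: B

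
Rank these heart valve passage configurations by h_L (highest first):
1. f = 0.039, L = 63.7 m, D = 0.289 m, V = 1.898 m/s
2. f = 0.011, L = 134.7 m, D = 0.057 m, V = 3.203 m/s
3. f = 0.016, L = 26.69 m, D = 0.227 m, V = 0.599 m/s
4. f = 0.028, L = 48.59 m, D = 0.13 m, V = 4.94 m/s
Case 1: h_L = 1.578 m
Case 2: h_L = 13.59 m
Case 3: h_L = 0.0344 m
Case 4: h_L = 13.02 m
Ranking (highest first): 2, 4, 1, 3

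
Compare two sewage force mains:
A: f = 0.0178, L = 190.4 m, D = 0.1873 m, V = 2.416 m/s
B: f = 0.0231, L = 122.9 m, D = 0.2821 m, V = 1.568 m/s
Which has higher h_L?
h_L(A) = 5.383 m, h_L(B) = 1.261 m. Answer: A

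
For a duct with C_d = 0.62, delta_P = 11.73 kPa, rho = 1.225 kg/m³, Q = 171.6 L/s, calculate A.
Formula: Q = C_d A \sqrt{\frac{2 \Delta P}{\rho}}
Substituting knowns: 171.6 = 0.62·A·√(2·(11.73·1000)/1.225)·1000
Solving for A: A = (171.6/1000)/(0.62·√(2·(11.73·1000)/1.225)) = 0.002 m²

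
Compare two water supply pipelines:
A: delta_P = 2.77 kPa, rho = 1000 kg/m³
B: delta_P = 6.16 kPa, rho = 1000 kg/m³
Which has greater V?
V(A) = 2.354 m/s, V(B) = 3.51 m/s. Answer: B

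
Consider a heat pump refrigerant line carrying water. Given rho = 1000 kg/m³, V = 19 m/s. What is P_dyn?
Formula: P_{dyn} = \frac{1}{2} \rho V^2
P_dyn = 0.5·1000·19²/1000 = 180.5 kPa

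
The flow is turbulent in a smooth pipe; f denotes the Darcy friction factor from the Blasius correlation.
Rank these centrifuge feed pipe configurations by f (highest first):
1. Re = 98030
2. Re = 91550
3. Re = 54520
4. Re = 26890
Case 1: f = 0.01786
Case 2: f = 0.01817
Case 3: f = 0.02068
Case 4: f = 0.02468
Ranking (highest first): 4, 3, 2, 1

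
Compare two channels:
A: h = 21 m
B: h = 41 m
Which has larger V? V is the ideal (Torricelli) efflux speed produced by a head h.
V(A) = 20.3 m/s, V(B) = 28.36 m/s. Answer: B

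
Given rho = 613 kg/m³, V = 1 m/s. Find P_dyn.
Formula: P_{dyn} = \frac{1}{2} \rho V^2
P_dyn = 0.5·613·1²/1000 = 0.3065 kPa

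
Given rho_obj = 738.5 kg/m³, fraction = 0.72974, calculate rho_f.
Formula: f_{sub} = \frac{\rho_{obj}}{\rho_f}
Substituting knowns: 0.72974 = 738.5/rho_f
Solving for rho_f: rho_f = 738.5/0.72974 = 1012 kg/m³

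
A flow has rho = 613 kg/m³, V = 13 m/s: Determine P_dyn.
Formula: P_{dyn} = \frac{1}{2} \rho V^2
P_dyn = 0.5·613·13²/1000 = 51.8 kPa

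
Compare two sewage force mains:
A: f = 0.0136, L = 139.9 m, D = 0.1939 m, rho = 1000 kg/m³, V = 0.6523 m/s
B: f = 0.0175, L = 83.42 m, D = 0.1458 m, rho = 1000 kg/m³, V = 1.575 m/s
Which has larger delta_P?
delta_P(A) = 2.088 kPa, delta_P(B) = 12.42 kPa. Answer: B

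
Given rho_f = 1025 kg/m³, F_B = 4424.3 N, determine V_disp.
Formula: F_B = \rho_f g V_{disp}
Substituting knowns: 4424.3 = 1025·9.81·V_disp
Solving for V_disp: V_disp = 4424.3/(1025·9.81) = 0.44 m³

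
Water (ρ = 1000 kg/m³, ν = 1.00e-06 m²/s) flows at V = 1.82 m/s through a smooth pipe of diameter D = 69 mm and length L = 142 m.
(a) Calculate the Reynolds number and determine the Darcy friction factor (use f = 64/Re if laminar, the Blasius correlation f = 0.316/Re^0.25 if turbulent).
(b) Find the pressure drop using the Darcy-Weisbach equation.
(a) Re = V·D/ν = 1.82·0.069/1.00e-06 = 125580 → turbulent (Re > 4000); f = 0.316/Re^0.25 = 0.316/125580^0.25 = 0.016786 (Blasius is strictly valid for Re ≲ 1e5; used here as the smooth-pipe estimate the problem specifies)
(b) Darcy-Weisbach: ΔP = f·(L/D)·½ρV²/1000 = 0.016786·(142/0.069)·½·1000·1.82²/1000 = 57.21 kPa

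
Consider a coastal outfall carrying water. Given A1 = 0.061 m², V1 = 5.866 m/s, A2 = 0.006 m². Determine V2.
Formula: V_2 = \frac{A_1 V_1}{A_2}
V2 = 0.061·5.866/0.006 = 59.64 m/s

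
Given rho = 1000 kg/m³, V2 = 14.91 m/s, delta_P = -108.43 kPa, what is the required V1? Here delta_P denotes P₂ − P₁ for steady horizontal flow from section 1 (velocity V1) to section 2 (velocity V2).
Formula: \Delta P = \frac{1}{2} \rho (V_1^2 - V_2^2)
Substituting knowns: -108.43 = 0.5·1000·(V1² − 14.91²)/1000
Solving for V1: V1 = √(14.91² + 2·(-108.43·1000)/1000) = 2.334 m/s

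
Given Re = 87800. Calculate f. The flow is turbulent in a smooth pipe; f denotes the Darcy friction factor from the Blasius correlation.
Formula: f = \frac{0.316}{Re^{0.25}}
f = 0.316/87800^0.25 = 0.01836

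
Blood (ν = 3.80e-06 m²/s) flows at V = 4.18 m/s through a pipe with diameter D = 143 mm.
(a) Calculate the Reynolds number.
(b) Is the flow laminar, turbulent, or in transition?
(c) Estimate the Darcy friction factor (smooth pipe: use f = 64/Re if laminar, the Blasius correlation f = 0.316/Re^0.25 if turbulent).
(a) Re = V·D/ν = 4.18·0.143/3.80e-06 = 157300
(b) Flow regime: turbulent (Re > 4000)
(c) Friction factor: f = 0.316/Re^0.25 = 0.316/157300^0.25 = 0.01587 (Blasius is strictly valid for Re ≲ 1e5; used here as the smooth-pipe estimate the problem specifies)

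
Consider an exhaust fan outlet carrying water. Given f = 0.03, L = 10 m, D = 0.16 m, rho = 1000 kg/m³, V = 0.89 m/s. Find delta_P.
Formula: \Delta P = f \frac{L}{D} \frac{\rho V^2}{2}
delta_P = 0.03·(10/0.16)·0.5·1000·0.89²/1000 = 0.7426 kPa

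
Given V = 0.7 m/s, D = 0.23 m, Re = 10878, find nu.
Formula: Re = \frac{V D}{\nu}
Substituting knowns: 10878 = 0.7·0.23/nu
Solving for nu: nu = 0.7·0.23/10878 = 1.480e-05 m²/s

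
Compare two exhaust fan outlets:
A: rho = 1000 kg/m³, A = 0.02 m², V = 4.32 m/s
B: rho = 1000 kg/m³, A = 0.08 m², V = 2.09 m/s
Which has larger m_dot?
m_dot(A) = 86.4 kg/s, m_dot(B) = 167.2 kg/s. Answer: B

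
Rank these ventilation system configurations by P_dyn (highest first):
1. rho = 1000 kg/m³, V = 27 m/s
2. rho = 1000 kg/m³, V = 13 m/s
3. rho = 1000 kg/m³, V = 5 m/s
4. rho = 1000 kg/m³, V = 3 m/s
Case 1: P_dyn = 364.5 kPa
Case 2: P_dyn = 84.5 kPa
Case 3: P_dyn = 12.5 kPa
Case 4: P_dyn = 4.5 kPa
Ranking (highest first): 1, 2, 3, 4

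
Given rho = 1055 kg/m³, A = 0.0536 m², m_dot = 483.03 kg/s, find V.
Formula: \dot{m} = \rho A V
Substituting knowns: 483.03 = 1055·0.0536·V
Solving for V: V = 483.03/(1055·0.0536) = 8.542 m/s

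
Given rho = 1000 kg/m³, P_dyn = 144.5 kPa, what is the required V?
Formula: P_{dyn} = \frac{1}{2} \rho V^2
Substituting knowns: 144.5 = 0.5·1000·V²/1000
Solving for V: V = √(2·(144.5·1000)/1000) = 17 m/s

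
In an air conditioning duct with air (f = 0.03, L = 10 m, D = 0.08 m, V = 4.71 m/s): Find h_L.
Formula: h_L = f \frac{L}{D} \frac{V^2}{2g}
h_L = 0.03·(10/0.08)·4.71²/(2·9.81) = 4.24 m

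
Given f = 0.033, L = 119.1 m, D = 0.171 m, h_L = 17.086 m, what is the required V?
Formula: h_L = f \frac{L}{D} \frac{V^2}{2g}
Substituting knowns: 17.086 = 0.033·(119.1/0.171)·V²/(2·9.81)
Solving for V: V = √(17.086·2·9.81/(0.033·(119.1/0.171))) = 3.819 m/s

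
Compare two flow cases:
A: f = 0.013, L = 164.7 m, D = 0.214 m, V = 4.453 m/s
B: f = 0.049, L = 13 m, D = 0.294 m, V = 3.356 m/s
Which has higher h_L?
h_L(A) = 10.11 m, h_L(B) = 1.244 m. Answer: A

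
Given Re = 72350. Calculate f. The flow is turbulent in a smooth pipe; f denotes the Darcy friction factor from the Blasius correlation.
Formula: f = \frac{0.316}{Re^{0.25}}
f = 0.316/72350^0.25 = 0.01927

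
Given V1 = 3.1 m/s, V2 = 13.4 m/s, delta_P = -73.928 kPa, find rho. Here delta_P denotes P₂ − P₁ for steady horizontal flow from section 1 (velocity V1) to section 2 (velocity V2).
Formula: \Delta P = \frac{1}{2} \rho (V_1^2 - V_2^2)
Substituting knowns: -73.928 = 0.5·rho·(3.1² − 13.4²)/1000
Solving for rho: rho = 2·(-73.928·1000)/(3.1² − 13.4²) = 870 kg/m³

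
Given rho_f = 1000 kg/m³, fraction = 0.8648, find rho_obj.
Formula: f_{sub} = \frac{\rho_{obj}}{\rho_f}
Substituting knowns: 0.8648 = rho_obj/1000
Solving for rho_obj: rho_obj = 0.8648·1000 = 864.8 kg/m³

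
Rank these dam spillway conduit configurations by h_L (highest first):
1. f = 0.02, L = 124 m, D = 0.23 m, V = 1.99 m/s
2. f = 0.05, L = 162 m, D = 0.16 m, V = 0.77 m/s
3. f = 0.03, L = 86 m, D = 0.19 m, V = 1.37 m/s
Case 1: h_L = 2.176 m
Case 2: h_L = 1.53 m
Case 3: h_L = 1.299 m
Ranking (highest first): 1, 2, 3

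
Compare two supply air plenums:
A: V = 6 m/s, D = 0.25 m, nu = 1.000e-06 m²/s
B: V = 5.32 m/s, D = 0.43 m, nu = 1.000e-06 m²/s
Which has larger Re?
Re(A) = 1.500e+06, Re(B) = 2.288e+06. Answer: B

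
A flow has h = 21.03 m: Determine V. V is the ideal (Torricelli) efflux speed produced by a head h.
Formula: V = \sqrt{2 g h}
V = √(2·9.81·21.03) = 20.31 m/s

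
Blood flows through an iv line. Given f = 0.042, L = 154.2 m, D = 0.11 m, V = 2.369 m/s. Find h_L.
Formula: h_L = f \frac{L}{D} \frac{V^2}{2g}
h_L = 0.042·(154.2/0.11)·2.369²/(2·9.81) = 16.84 m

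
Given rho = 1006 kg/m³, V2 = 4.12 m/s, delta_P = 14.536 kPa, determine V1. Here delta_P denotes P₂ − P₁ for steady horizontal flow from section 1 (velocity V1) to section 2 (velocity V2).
Formula: \Delta P = \frac{1}{2} \rho (V_1^2 - V_2^2)
Substituting knowns: 14.536 = 0.5·1006·(V1² − 4.12²)/1000
Solving for V1: V1 = √(4.12² + 2·(14.536·1000)/1006) = 6.773 m/s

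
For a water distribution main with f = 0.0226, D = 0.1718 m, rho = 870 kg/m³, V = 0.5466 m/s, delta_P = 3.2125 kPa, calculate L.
Formula: \Delta P = f \frac{L}{D} \frac{\rho V^2}{2}
Substituting knowns: 3.2125 = 0.0226·(L/0.1718)·0.5·870·0.5466²/1000
Solving for L: L = (3.2125·1000)·0.1718/(0.0226·0.5·870·0.5466²) = 187.9 m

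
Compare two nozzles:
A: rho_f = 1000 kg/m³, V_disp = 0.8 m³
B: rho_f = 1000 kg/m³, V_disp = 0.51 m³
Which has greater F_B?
F_B(A) = 7848 N, F_B(B) = 5003 N. Answer: A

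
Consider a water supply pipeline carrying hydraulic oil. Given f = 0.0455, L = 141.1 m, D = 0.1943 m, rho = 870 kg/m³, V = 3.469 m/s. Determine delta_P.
Formula: \Delta P = f \frac{L}{D} \frac{\rho V^2}{2}
delta_P = 0.0455·(141.1/0.1943)·0.5·870·3.469²/1000 = 173 kPa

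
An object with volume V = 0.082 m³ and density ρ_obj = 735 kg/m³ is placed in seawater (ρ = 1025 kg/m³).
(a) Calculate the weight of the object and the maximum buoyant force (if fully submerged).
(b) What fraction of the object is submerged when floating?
(a) W=rho_obj*g*V=735*9.81*0.082=591.2 N; F_B(max)=rho*g*V=1025*9.81*0.082=824.5 N
(b) Floating fraction=rho_obj/rho=735/1025=0.717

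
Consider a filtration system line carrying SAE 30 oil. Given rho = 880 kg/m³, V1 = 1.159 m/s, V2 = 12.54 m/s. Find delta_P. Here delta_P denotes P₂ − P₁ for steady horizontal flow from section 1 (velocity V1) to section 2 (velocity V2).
Formula: \Delta P = \frac{1}{2} \rho (V_1^2 - V_2^2)
delta_P = 0.5·880·(1.159² − 12.54²)/1000 = -68.6 kPa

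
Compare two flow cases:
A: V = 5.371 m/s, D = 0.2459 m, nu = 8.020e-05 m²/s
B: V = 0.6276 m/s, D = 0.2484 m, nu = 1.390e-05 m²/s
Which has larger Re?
Re(A) = 16468, Re(B) = 11216. Answer: A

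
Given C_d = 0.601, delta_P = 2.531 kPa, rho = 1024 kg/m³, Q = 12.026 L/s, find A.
Formula: Q = C_d A \sqrt{\frac{2 \Delta P}{\rho}}
Substituting knowns: 12.026 = 0.601·A·√(2·(2.531·1000)/1024)·1000
Solving for A: A = (12.026/1000)/(0.601·√(2·(2.531·1000)/1024)) = 0.009 m²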